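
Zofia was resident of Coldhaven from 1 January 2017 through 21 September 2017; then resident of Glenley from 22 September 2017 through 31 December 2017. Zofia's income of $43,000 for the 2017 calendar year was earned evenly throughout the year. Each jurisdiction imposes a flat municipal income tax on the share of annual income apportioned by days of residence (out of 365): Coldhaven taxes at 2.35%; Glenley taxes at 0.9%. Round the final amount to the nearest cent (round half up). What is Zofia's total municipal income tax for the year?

$837.97

Coldhaven, 1 January – 21 September 2017: 264 days → $43,000 × 2.35% × 264/365 = $730.8822
Glenley, 22 September – 31 December 2017: 101 days → $43,000 × 0.9% × 101/365 = $107.0877
Total = $837.9699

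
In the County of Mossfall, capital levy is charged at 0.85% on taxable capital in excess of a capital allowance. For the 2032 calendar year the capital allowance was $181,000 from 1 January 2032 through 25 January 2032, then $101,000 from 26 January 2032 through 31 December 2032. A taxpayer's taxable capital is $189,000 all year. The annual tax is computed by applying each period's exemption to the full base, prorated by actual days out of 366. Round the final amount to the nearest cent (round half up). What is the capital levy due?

$701.55

1 January – 25 January 2032: 25 days, exemption $181,000 → ($189,000 − $181,000) × 0.85% × 25/366 = $4.6448
26 January – 31 December 2032: 341 days, exemption $101,000 → ($189,000 − $101,000) × 0.85% × 341/366 = $696.9071
Total = $701.5519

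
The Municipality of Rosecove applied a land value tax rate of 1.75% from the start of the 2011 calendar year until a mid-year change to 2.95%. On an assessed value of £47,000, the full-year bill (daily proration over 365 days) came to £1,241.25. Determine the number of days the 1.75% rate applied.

94 days

Let d = days at the first rate; then 365 − d days at the second rate.
£47,000 × [1.75%·d + 2.95%·(365−d)] / 365 = £1,241.25
Solving gives d = 94, so the new rate took effect on April 5, 2011.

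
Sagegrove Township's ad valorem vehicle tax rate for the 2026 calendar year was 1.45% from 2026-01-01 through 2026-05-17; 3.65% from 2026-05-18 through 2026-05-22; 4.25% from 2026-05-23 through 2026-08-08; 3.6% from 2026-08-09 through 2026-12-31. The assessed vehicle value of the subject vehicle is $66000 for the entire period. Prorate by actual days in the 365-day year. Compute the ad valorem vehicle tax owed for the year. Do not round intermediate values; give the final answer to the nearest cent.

2026-01-01 to 2026-05-17: 137 days at 1.45% → $66000 × 1.45% × 137/365 = $359.2027
2026-05-18 to 2026-05-22: 5 days at 3.65% → $66000 × 3.65% × 5/365 = $33.0000
2026-05-23 to 2026-08-08: 78 days at 4.25% → $66000 × 4.25% × 78/365 = $599.4247
2026-08-09 to 2026-12-31: 145 days at 3.6% → $66000 × 3.6% × 145/365 = $943.8904
Total = $1935.5178

$1935.52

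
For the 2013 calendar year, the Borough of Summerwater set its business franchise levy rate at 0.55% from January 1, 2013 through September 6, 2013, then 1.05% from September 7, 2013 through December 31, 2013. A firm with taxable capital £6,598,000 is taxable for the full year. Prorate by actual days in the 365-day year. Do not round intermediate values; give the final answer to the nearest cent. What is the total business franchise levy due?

January 1 – September 6, 2013: 249 days at 0.55% → £6,598,000 × 0.55% × 249/365 = £24,756.0575
September 7 – December 31, 2013: 116 days at 1.05% → £6,598,000 × 1.05% × 116/365 = £22,017.4356
Total = £46,773.4932

£46,773.49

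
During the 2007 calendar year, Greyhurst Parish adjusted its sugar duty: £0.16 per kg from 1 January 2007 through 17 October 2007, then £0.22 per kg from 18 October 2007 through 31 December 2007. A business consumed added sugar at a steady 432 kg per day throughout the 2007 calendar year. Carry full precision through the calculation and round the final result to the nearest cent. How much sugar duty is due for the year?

£27,172.80

1 January – 17 October 2007: 290 days × 432 kg/day = 125,280 kg at £0.16/kg → £20,044.80
18 October – 31 December 2007: 75 days × 432 kg/day = 32,400 kg at £0.22/kg → £7,128.00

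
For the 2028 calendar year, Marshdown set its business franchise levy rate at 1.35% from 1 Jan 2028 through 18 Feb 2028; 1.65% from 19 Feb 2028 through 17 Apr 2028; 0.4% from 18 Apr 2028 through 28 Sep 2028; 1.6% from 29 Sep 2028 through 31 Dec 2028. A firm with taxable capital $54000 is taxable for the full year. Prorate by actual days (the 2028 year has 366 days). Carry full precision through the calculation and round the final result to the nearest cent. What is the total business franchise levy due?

1 Jan – 18 Feb 2028: 49 days at 1.35% → $54000 × 1.35% × 49/366 = $97.5984
19 Feb – 17 Apr 2028: 59 days at 1.65% → $54000 × 1.65% × 59/366 = $143.6311
18 Apr – 28 Sep 2028: 164 days at 0.4% → $54000 × 0.4% × 164/366 = $96.7869
29 Sep – 31 Dec 2028: 94 days at 1.6% → $54000 × 1.6% × 94/366 = $221.9016
Total = $559.9180

$559.92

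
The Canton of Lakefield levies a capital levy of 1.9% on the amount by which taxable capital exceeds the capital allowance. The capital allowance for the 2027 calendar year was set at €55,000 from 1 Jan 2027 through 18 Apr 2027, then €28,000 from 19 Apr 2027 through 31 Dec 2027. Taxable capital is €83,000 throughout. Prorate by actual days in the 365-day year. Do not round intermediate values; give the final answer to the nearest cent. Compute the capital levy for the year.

1 Jan – 18 Apr 2027: 108 days, exemption €55,000 → (€83,000 − €55,000) × 1.9% × 108/365 = €157.4137
19 Apr – 31 Dec 2027: 257 days, exemption €28,000 → (€83,000 − €28,000) × 1.9% × 257/365 = €735.7945
Total = €893.2082

€893.21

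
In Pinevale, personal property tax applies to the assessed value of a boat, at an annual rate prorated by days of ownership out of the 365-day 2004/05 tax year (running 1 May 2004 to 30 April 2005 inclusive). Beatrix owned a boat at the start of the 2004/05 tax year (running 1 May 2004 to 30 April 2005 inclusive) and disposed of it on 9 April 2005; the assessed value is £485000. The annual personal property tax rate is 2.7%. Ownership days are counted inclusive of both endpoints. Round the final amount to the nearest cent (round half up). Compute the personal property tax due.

Days held (1 May 2004 – 9 April 2005): 344 out of 365
Tax = £485000 × 2.7% × 344/365 = £12341.5890

£12341.59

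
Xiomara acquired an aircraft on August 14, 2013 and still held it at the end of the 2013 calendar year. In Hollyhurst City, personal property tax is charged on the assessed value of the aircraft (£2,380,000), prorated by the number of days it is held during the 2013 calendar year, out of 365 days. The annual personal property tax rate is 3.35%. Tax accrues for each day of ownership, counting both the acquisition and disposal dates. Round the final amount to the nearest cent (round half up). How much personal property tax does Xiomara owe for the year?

£30,581.37

Days held (August 14 – December 31, 2013): 140 out of 365
Tax = £2,380,000 × 3.35% × 140/365 = £30,581.3699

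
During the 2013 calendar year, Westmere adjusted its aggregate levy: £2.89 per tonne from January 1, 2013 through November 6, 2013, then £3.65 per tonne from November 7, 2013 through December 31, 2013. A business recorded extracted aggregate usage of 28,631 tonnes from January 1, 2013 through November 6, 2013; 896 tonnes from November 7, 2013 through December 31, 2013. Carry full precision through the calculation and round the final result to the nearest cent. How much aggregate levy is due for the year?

£86013.99

January 1 – November 6, 2013: 28,631 tonnes at £2.89/tonne → £82743.59
November 7 – December 31, 2013: 896 tonnes at £3.65/tonne → £3270.40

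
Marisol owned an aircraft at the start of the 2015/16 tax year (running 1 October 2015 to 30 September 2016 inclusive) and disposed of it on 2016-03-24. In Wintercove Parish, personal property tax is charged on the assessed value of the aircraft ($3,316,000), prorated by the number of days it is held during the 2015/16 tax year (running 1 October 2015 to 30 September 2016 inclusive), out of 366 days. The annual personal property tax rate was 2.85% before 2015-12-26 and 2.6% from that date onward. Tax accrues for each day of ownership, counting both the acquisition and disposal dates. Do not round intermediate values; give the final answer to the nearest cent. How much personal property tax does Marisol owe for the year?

2015-10-01 to 2015-12-25: 86 days at 2.85% → $3,316,000 × 2.85% × 86/366 = $22,206.3279
2015-12-26 to 2016-03-24: 90 days at 2.6% → $3,316,000 × 2.6% × 90/366 = $21,200.6557
Total = $43,406.9836

$43,406.98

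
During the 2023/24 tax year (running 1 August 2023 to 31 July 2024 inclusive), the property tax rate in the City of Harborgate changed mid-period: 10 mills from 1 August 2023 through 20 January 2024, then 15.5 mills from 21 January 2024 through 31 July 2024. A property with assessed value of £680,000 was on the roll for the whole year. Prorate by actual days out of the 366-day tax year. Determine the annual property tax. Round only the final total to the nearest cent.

1 August 2023 – 20 January 2024: 173 days at 10 mills → £680,000 × 1% × 173/366 = £3,214.2077
21 January – 31 July 2024: 193 days at 15.5 mills → £680,000 × 1.55% × 193/366 = £5,557.9781
Total = £8,772.1858

£8,772.19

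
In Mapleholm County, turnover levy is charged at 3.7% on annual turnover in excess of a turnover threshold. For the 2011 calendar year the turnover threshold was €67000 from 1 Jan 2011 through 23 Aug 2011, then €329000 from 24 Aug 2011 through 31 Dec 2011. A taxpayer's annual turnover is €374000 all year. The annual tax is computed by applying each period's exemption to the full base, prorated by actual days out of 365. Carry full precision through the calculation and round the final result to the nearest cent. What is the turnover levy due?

1 Jan – 23 Aug 2011: 235 days, exemption €67000 → (€374000 − €67000) × 3.7% × 235/365 = €7313.3288
24 Aug – 31 Dec 2011: 130 days, exemption €329000 → (€374000 − €329000) × 3.7% × 130/365 = €593.0137
Total = €7906.3425

€7906.34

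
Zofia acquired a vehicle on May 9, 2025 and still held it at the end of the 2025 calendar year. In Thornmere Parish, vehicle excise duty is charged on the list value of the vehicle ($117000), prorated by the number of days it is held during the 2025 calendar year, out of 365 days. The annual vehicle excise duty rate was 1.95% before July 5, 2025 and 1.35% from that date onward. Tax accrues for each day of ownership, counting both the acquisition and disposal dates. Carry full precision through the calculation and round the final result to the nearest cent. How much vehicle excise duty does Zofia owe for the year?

$1135.22

May 9 – July 4, 2025: 57 days at 1.95% → $117000 × 1.95% × 57/365 = $356.2890
July 5 – December 31, 2025: 180 days at 1.35% → $117000 × 1.35% × 180/365 = $778.9315
Total = $1135.2205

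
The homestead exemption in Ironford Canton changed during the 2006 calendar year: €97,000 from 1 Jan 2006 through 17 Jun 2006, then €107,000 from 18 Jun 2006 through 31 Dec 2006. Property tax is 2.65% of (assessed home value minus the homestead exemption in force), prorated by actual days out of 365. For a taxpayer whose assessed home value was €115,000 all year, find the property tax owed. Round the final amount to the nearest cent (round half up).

1 Jan – 17 Jun 2006: 168 days, exemption €97,000 → (€115,000 − €97,000) × 2.65% × 168/365 = €219.5507
18 Jun – 31 Dec 2006: 197 days, exemption €107,000 → (€115,000 − €107,000) × 2.65% × 197/365 = €114.4219
Total = €333.9726

€333.97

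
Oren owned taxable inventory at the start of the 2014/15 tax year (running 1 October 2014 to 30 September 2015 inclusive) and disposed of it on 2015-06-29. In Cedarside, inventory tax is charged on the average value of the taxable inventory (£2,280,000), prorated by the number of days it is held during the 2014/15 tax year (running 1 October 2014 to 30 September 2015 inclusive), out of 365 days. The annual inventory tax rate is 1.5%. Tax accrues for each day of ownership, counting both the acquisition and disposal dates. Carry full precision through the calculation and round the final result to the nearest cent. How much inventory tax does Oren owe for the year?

Days held (2014-10-01 to 2015-06-29): 272 out of 365
Tax = £2,280,000 × 1.5% × 272/365 = £25,486.0274

£25,486.03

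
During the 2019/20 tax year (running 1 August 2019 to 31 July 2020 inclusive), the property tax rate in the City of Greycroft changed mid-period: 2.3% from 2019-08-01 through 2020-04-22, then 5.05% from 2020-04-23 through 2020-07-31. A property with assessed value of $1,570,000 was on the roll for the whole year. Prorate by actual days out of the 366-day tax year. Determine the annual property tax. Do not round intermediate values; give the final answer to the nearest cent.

2019-08-01 to 2020-04-22: 266 days at 2.3% → $1,570,000 × 2.3% × 266/366 = $26,243.8798
2020-04-23 to 2020-07-31: 100 days at 5.05% → $1,570,000 × 5.05% × 100/366 = $21,662.5683
Total = $47,906.4481

$47,906.45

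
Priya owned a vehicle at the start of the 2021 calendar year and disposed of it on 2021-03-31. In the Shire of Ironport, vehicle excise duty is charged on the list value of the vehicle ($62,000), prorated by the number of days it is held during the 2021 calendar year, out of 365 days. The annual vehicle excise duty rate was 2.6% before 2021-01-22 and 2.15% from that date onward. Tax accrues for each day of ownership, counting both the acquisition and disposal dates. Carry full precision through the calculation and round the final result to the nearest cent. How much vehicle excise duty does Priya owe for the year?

$344.74

2021-01-01 to 2021-01-21: 21 days at 2.6% → $62,000 × 2.6% × 21/365 = $92.7452
2021-01-22 to 2021-03-31: 69 days at 2.15% → $62,000 × 2.15% × 69/365 = $251.9918
Total = $344.7370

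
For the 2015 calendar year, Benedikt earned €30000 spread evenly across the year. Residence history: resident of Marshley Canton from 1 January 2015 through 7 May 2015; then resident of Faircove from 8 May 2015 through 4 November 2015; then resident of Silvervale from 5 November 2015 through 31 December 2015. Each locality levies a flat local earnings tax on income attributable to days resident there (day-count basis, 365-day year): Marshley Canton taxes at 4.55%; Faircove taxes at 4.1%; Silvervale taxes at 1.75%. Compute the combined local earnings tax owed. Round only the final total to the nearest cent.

€1166.88

Marshley Canton, 1 January – 7 May 2015: 127 days → €30000 × 4.55% × 127/365 = €474.9452
Faircove, 8 May – 4 November 2015: 181 days → €30000 × 4.1% × 181/365 = €609.9452
Silvervale, 5 November – 31 December 2015: 57 days → €30000 × 1.75% × 57/365 = €81.9863
Total = €1166.8767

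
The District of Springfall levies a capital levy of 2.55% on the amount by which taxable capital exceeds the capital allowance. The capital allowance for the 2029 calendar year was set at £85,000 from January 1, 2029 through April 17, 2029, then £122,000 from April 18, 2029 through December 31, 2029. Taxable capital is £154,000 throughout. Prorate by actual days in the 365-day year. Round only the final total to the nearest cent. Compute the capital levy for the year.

£1,092.59

January 1 – April 17, 2029: 107 days, exemption £85,000 → (£154,000 − £85,000) × 2.55% × 107/365 = £515.7986
April 18 – December 31, 2029: 258 days, exemption £122,000 → (£154,000 − £122,000) × 2.55% × 258/365 = £576.7890
Total = £1,092.5877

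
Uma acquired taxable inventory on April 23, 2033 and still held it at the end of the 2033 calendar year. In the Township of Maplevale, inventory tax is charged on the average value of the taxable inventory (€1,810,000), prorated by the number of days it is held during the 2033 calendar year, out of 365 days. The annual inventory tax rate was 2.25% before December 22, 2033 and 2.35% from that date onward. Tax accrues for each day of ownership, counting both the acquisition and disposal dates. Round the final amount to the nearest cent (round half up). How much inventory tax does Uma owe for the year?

April 23 – December 21, 2033: 243 days at 2.25% → €1,810,000 × 2.25% × 243/365 = €27,112.8082
December 22 – December 31, 2033: 10 days at 2.35% → €1,810,000 × 2.35% × 10/365 = €1,165.3425
Total = €28,278.1507

€28,278.15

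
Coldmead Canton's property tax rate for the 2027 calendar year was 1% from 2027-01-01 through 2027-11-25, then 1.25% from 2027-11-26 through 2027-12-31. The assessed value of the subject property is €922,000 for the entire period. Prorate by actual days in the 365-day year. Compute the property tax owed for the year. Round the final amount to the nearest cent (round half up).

2027-01-01 to 2027-11-25: 329 days at 1% → €922,000 × 1% × 329/365 = €8,310.6301
2027-11-26 to 2027-12-31: 36 days at 1.25% → €922,000 × 1.25% × 36/365 = €1,136.7123
Total = €9,447.3425

€9,447.34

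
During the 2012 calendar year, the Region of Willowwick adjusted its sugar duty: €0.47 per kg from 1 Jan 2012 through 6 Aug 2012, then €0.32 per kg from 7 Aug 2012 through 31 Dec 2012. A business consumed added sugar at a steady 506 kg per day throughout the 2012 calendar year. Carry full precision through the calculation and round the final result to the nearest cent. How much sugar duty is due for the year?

€75,884.82

1 Jan – 6 Aug 2012: 219 days × 506 kg/day = 110,814 kg at €0.47/kg → €52,082.58
7 Aug – 31 Dec 2012: 147 days × 506 kg/day = 74,382 kg at €0.32/kg → €23,802.24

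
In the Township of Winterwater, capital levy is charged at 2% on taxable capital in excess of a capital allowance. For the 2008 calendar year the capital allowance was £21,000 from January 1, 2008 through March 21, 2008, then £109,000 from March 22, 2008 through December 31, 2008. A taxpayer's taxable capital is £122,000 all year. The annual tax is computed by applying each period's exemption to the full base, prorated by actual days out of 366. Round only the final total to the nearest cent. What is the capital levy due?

January 1 – March 21, 2008: 81 days, exemption £21,000 → (£122,000 − £21,000) × 2% × 81/366 = £447.0492
March 22 – December 31, 2008: 285 days, exemption £109,000 → (£122,000 − £109,000) × 2% × 285/366 = £202.4590
Total = £649.5082

£649.51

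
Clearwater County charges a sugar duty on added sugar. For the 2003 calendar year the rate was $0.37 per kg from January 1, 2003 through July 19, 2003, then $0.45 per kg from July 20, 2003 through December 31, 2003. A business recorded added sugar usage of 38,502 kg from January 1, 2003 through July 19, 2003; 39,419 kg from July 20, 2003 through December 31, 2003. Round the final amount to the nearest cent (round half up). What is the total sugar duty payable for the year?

$31,984.29

January 1 – July 19, 2003: 38,502 kg at $0.37/kg → $14,245.74
July 20 – December 31, 2003: 39,419 kg at $0.45/kg → $17,738.55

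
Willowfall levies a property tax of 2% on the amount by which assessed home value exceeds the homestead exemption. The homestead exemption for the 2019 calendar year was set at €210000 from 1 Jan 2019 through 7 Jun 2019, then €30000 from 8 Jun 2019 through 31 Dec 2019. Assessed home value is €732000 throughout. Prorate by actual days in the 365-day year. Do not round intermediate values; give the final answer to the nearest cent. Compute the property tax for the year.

1 Jan – 7 Jun 2019: 158 days, exemption €210000 → (€732000 − €210000) × 2% × 158/365 = €4519.2329
8 Jun – 31 Dec 2019: 207 days, exemption €30000 → (€732000 − €30000) × 2% × 207/365 = €7962.4110
Total = €12481.6438

€12481.64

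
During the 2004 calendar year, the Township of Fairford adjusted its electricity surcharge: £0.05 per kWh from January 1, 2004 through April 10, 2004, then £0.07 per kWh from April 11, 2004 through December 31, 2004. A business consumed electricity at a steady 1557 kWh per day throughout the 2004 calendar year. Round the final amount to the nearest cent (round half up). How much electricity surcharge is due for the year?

£36,745.20

January 1 – April 10, 2004: 101 days × 1557 kWh/day = 157,257 kWh at £0.05/kWh → £7,862.85
April 11 – December 31, 2004: 265 days × 1557 kWh/day = 412,605 kWh at £0.07/kWh → £28,882.35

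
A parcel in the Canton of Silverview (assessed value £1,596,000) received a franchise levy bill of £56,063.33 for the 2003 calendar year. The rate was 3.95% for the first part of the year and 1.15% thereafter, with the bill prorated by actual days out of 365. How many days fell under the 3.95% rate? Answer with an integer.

Let d = days at the first rate; then 365 − d days at the second rate.
£1,596,000 × [3.95%·d + 1.15%·(365−d)] / 365 = £56,063.33
Solving gives d = 308, so the new rate took effect on November 5, 2003.

308 days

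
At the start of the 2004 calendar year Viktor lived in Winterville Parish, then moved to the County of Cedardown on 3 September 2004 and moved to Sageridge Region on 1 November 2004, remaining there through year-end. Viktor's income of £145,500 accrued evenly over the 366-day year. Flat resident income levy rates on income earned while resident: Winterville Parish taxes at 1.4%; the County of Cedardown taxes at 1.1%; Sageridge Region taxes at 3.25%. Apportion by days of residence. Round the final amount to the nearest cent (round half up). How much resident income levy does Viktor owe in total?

Winterville Parish, 1 January – 2 September 2004: 246 days → £145,500 × 1.4% × 246/366 = £1,369.1311
The County of Cedardown, 3 September – 31 October 2004: 59 days → £145,500 × 1.1% × 59/366 = £258.0041
Sageridge Region, 1 November – 31 December 2004: 61 days → £145,500 × 3.25% × 61/366 = £788.1250
Total = £2,415.2602

£2,415.26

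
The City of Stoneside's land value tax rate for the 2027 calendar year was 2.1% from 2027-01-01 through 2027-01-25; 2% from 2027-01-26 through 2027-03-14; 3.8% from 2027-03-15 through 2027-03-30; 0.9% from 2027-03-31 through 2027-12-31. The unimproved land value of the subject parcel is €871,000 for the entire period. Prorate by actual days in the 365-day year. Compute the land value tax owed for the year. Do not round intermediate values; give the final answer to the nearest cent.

2027-01-01 to 2027-01-25: 25 days at 2.1% → €871,000 × 2.1% × 25/365 = €1,252.8082
2027-01-26 to 2027-03-14: 48 days at 2% → €871,000 × 2% × 48/365 = €2,290.8493
2027-03-15 to 2027-03-30: 16 days at 3.8% → €871,000 × 3.8% × 16/365 = €1,450.8712
2027-03-31 to 2027-12-31: 276 days at 0.9% → €871,000 × 0.9% × 276/365 = €5,927.5726
Total = €10,922.1014

€10,922.10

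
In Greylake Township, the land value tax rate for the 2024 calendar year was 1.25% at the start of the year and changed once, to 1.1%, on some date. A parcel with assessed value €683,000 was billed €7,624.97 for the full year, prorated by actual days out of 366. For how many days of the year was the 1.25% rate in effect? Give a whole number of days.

Let d = days at the first rate; then 366 − d days at the second rate.
€683,000 × [1.25%·d + 1.1%·(366−d)] / 366 = €7,624.97
Solving gives d = 40, so the new rate took effect on February 10, 2024.

40 days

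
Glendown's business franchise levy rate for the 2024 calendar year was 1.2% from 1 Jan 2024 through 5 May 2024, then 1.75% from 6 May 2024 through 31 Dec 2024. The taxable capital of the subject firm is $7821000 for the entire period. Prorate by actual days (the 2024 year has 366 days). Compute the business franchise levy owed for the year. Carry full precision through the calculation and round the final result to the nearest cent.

$122058.89

1 Jan – 5 May 2024: 126 days at 1.2% → $7821000 × 1.2% × 126/366 = $32309.7049
6 May – 31 Dec 2024: 240 days at 1.75% → $7821000 × 1.75% × 240/366 = $89749.1803
Total = $122058.8852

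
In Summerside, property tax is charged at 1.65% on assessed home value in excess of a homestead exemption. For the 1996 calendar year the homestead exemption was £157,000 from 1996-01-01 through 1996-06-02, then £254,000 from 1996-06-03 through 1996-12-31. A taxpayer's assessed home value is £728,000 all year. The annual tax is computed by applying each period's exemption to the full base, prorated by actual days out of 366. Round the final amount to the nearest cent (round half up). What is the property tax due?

£8,494.43

1996-01-01 to 1996-06-02: 154 days, exemption £157,000 → (£728,000 − £157,000) × 1.65% × 154/366 = £3,964.2377
1996-06-03 to 1996-12-31: 212 days, exemption £254,000 → (£728,000 − £254,000) × 1.65% × 212/366 = £4,530.1967
Total = £8,494.4344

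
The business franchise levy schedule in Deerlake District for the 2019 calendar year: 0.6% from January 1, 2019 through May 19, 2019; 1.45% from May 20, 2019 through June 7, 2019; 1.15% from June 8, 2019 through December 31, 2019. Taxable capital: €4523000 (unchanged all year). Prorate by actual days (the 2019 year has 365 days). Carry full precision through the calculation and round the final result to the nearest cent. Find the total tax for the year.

€43247.32

January 1 – May 19, 2019: 139 days at 0.6% → €4523000 × 0.6% × 139/365 = €10334.7452
May 20 – June 7, 2019: 19 days at 1.45% → €4523000 × 1.45% × 19/365 = €3413.9356
June 8 – December 31, 2019: 207 days at 1.15% → €4523000 × 1.15% × 207/365 = €29498.6342
Total = €43247.3151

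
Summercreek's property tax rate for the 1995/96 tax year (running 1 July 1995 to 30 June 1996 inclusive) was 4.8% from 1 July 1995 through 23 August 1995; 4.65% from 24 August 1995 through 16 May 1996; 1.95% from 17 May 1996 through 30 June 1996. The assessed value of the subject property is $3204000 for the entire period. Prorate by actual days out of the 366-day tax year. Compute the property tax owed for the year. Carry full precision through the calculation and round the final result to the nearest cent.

$139058.85

1 July – 23 August 1995: 54 days at 4.8% → $3204000 × 4.8% × 54/366 = $22690.6230
24 August 1995 – 16 May 1996: 267 days at 4.65% → $3204000 × 4.65% × 267/366 = $108686.5082
17 May – 30 June 1996: 45 days at 1.95% → $3204000 × 1.95% × 45/366 = $7681.7213
Total = $139058.8525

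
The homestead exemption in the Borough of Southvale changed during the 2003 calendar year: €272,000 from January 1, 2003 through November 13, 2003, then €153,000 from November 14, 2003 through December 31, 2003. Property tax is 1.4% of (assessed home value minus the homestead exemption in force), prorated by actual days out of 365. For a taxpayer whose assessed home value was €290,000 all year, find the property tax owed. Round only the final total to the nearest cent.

January 1 – November 13, 2003: 317 days, exemption €272,000 → (€290,000 − €272,000) × 1.4% × 317/365 = €218.8603
November 14 – December 31, 2003: 48 days, exemption €153,000 → (€290,000 − €153,000) × 1.4% × 48/365 = €252.2301
Total = €471.0904

€471.09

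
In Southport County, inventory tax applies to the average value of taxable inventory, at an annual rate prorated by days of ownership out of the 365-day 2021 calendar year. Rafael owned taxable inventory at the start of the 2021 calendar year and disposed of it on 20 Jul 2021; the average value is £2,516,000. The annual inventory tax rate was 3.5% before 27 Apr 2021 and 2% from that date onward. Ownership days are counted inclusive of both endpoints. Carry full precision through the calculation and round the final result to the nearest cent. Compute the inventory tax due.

£39,704.55

1 Jan – 26 Apr 2021: 116 days at 3.5% → £2,516,000 × 3.5% × 116/365 = £27,986.1918
27 Apr – 20 Jul 2021: 85 days at 2% → £2,516,000 × 2% × 85/365 = £11,718.3562
Total = £39,704.5479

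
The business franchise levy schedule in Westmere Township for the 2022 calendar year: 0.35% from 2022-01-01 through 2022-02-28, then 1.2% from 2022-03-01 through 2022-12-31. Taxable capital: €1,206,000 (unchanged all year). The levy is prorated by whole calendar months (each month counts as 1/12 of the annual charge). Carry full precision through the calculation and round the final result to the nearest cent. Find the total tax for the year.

2022-01-01 to 2022-02-28: 2 months at 0.35% → €1,206,000 × 0.35% × 2/12 = €703.5000
2022-03-01 to 2022-12-31: 10 months at 1.2% → €1,206,000 × 1.2% × 10/12 = €12,060.0000
Total = €12,763.5000

€12,763.50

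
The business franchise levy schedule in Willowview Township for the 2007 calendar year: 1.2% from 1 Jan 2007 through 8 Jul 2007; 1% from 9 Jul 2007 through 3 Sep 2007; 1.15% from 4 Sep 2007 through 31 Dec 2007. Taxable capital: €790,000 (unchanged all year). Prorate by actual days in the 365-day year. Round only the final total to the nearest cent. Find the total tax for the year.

1 Jan – 8 Jul 2007: 189 days at 1.2% → €790,000 × 1.2% × 189/365 = €4,908.8219
9 Jul – 3 Sep 2007: 57 days at 1% → €790,000 × 1% × 57/365 = €1,233.6986
4 Sep – 31 Dec 2007: 119 days at 1.15% → €790,000 × 1.15% × 119/365 = €2,961.9589
Total = €9,104.4795

€9,104.48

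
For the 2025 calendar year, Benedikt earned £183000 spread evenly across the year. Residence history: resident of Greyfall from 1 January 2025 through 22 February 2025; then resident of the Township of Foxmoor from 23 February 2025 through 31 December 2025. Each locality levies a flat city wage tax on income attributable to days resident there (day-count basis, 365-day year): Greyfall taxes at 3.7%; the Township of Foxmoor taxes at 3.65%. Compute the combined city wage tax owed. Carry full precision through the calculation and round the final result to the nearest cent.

Greyfall, 1 January – 22 February 2025: 53 days → £183000 × 3.7% × 53/365 = £983.1863
The Township of Foxmoor, 23 February – 31 December 2025: 312 days → £183000 × 3.65% × 312/365 = £5709.6000
Total = £6692.7863

£6692.79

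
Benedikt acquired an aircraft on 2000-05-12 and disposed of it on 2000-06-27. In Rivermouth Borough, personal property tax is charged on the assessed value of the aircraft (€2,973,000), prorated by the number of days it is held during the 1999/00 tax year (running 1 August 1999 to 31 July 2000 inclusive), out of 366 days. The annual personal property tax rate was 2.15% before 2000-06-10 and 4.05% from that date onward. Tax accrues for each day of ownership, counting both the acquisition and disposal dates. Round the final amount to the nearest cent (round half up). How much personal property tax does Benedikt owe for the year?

€10,986.29

2000-05-12 to 2000-06-09: 29 days at 2.15% → €2,973,000 × 2.15% × 29/366 = €5,064.6598
2000-06-10 to 2000-06-27: 18 days at 4.05% → €2,973,000 × 4.05% × 18/366 = €5,921.6311
Total = €10,986.2910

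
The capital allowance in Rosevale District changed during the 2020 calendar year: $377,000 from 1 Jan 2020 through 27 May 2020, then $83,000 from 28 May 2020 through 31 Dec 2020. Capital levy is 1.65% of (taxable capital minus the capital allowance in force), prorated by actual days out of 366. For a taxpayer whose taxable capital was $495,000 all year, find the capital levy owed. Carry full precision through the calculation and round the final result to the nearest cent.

1 Jan – 27 May 2020: 148 days, exemption $377,000 → ($495,000 − $377,000) × 1.65% × 148/366 = $787.3115
28 May – 31 Dec 2020: 218 days, exemption $83,000 → ($495,000 − $83,000) × 1.65% × 218/366 = $4,049.0820
Total = $4,836.3934

$4,836.39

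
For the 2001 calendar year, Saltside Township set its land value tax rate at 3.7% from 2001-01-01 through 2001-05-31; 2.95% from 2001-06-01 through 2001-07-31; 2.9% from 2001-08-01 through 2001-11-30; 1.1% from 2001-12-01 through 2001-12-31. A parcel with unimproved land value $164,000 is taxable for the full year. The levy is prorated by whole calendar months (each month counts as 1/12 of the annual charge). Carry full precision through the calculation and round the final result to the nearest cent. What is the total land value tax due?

$5,070.33

2001-01-01 to 2001-05-31: 5 months at 3.7% → $164,000 × 3.7% × 5/12 = $2,528.3333
2001-06-01 to 2001-07-31: 2 months at 2.95% → $164,000 × 2.95% × 2/12 = $806.3333
2001-08-01 to 2001-11-30: 4 months at 2.9% → $164,000 × 2.9% × 4/12 = $1,585.3333
2001-12-01 to 2001-12-31: 1 month at 1.1% → $164,000 × 1.1% × 1/12 = $150.3333
Total = $5,070.3333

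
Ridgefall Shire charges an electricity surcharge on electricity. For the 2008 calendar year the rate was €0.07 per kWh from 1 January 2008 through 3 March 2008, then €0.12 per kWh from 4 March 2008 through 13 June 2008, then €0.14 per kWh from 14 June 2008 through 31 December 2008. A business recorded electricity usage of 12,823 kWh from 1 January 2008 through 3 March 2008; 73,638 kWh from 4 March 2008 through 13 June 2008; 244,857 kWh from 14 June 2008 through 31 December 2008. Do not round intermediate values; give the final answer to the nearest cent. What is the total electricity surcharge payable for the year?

€44,014.15

1 January – 3 March 2008: 12,823 kWh at €0.07/kWh → €897.61
4 March – 13 June 2008: 73,638 kWh at €0.12/kWh → €8,836.56
14 June – 31 December 2008: 244,857 kWh at €0.14/kWh → €34,279.98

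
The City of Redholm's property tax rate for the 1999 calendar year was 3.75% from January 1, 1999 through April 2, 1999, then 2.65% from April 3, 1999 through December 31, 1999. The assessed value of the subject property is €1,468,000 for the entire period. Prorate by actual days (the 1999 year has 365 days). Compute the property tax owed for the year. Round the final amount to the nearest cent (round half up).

January 1 – April 2, 1999: 92 days at 3.75% → €1,468,000 × 3.75% × 92/365 = €13,875.6164
April 3 – December 31, 1999: 273 days at 2.65% → €1,468,000 × 2.65% × 273/365 = €29,096.5644
Total = €42,972.1808

€42,972.18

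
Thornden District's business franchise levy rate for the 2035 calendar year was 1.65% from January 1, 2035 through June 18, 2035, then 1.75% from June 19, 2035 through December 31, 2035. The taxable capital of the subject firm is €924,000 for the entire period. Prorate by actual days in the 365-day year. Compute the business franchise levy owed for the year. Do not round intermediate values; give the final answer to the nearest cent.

January 1 – June 18, 2035: 169 days at 1.65% → €924,000 × 1.65% × 169/365 = €7,059.1068
June 19 – December 31, 2035: 196 days at 1.75% → €924,000 × 1.75% × 196/365 = €8,683.0685
Total = €15,742.1753

€15,742.18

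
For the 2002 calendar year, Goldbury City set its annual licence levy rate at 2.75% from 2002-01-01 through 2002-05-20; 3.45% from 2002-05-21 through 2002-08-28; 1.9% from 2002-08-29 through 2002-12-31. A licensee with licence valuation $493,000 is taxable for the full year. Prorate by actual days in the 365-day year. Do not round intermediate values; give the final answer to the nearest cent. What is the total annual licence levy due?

2002-01-01 to 2002-05-20: 140 days at 2.75% → $493,000 × 2.75% × 140/365 = $5,200.1370
2002-05-21 to 2002-08-28: 100 days at 3.45% → $493,000 × 3.45% × 100/365 = $4,659.8630
2002-08-29 to 2002-12-31: 125 days at 1.9% → $493,000 × 1.9% × 125/365 = $3,207.8767
Total = $13,067.8767

$13,067.88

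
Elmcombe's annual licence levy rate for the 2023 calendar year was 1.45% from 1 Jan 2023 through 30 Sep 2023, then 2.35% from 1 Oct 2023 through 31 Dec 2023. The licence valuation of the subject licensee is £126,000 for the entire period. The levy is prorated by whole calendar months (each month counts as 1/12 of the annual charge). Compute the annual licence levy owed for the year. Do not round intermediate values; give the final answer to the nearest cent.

£2,110.50

1 Jan – 30 Sep 2023: 9 months at 1.45% → £126,000 × 1.45% × 9/12 = £1,370.2500
1 Oct – 31 Dec 2023: 3 months at 2.35% → £126,000 × 2.35% × 3/12 = £740.2500
Total = £2,110.5000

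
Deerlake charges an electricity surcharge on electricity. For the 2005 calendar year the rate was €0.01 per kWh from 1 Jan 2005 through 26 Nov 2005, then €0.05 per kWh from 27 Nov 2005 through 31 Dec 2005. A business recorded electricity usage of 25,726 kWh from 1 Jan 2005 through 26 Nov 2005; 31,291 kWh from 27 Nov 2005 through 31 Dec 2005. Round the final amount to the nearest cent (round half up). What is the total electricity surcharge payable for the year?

1 Jan – 26 Nov 2005: 25,726 kWh at €0.01/kWh → €257.26
27 Nov – 31 Dec 2005: 31,291 kWh at €0.05/kWh → €1564.55

€1821.81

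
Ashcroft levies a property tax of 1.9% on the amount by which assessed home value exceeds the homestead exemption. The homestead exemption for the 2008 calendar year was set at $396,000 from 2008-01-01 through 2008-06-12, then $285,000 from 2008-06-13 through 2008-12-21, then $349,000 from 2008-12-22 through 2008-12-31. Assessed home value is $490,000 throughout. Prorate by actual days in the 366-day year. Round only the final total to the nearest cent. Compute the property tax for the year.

$2,916.76

2008-01-01 to 2008-06-12: 164 days, exemption $396,000 → ($490,000 − $396,000) × 1.9% × 164/366 = $800.2842
2008-06-13 to 2008-12-21: 192 days, exemption $285,000 → ($490,000 − $285,000) × 1.9% × 192/366 = $2,043.2787
2008-12-22 to 2008-12-31: 10 days, exemption $349,000 → ($490,000 − $349,000) × 1.9% × 10/366 = $73.1967
Total = $2,916.7596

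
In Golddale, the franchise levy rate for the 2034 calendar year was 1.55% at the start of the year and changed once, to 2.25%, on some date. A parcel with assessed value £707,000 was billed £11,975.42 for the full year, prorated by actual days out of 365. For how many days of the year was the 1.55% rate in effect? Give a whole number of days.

290 days

Let d = days at the first rate; then 365 − d days at the second rate.
£707,000 × [1.55%·d + 2.25%·(365−d)] / 365 = £11,975.42
Solving gives d = 290, so the new rate took effect on 18 Oct 2034.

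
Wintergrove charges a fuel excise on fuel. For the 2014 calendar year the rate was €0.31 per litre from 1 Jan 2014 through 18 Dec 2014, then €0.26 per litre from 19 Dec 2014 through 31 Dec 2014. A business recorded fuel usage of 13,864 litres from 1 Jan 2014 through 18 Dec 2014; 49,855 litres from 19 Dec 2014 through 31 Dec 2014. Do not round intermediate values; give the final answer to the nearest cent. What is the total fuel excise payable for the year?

€17,260.14

1 Jan – 18 Dec 2014: 13,864 litres at €0.31/litre → €4,297.84
19 Dec – 31 Dec 2014: 49,855 litres at €0.26/litre → €12,962.30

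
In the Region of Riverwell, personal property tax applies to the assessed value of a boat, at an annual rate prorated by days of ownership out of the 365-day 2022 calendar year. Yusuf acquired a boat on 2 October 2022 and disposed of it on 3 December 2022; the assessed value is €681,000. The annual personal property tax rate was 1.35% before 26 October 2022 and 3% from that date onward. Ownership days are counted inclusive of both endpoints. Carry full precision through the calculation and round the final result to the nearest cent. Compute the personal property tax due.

€2,787.44

2 October – 25 October 2022: 24 days at 1.35% → €681,000 × 1.35% × 24/365 = €604.5041
26 October – 3 December 2022: 39 days at 3% → €681,000 × 3% × 39/365 = €2,182.9315
Total = €2,787.4356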